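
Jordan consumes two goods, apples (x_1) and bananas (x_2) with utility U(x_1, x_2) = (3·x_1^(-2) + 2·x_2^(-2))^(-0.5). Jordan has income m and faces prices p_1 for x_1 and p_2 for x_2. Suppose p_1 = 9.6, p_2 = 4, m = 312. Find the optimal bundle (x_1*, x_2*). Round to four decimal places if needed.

x_1* = 21.8511, x_2* = 25.5573

MRS = MU_x_1/MU_x_2 = (3/2)·(x_2/x_1)^(3). Set equal to p_1/p_2.
Solve for the ratio: x_2/x_1 = [(2/3)·p_1/p_2]^(1/3).
With the ratio pinned down, the budget gives x_1* = m/(p_1 + p_2·(x_2/x_1)) and x_2* = (x_2/x_1)·x_1*.
Numerically x_2/x_1 = 1.169607, so x_1* = 312/(9.6 + 4·1.169607) = 21.8511 and x_2* = 1.169607·21.8511 = 25.5573.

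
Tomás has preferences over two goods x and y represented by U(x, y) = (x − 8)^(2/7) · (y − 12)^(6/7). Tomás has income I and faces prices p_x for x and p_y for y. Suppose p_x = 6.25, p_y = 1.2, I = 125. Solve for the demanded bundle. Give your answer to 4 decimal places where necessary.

Let x' = x−8, y' = y−12. MRS = (1/3)·y'/x' = p_x/p_y.
Substituting into the budget: x* = 8 + 0.25·(I − 8·p_x − 12·p_y)/p_x, and y* = 12 + 0.75·(…)/p_y.
Discretionary income = 125 − 8·6.25 − 12·1.2 = 60.6; x* = 8 + 0.25·60.6/6.25 = 10.424; y* = 12 + 0.75·60.6/1.2 = 49.875.

x* = 10.424, y* = 49.875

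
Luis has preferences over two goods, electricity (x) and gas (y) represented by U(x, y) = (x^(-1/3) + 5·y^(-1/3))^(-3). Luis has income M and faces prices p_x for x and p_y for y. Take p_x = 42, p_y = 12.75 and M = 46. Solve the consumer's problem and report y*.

MU_x ∝ x^(-4/3), MU_y ∝ 5·y^(-4/3), so MRS = (1/5)·(y/x)^(4/3) = p_x/p_y.
Hence y/x = (5·p_x/p_y)^(1/(4/3)), i.e. raised to the 0.75 power.
With the ratio pinned down, the budget gives x* = M/(p_x + p_y·(y/x)) and y* = (y/x)·x*.
Numerically y/x = 8.17583, so x* = 46/(42 + 12.75·8.17583) = 0.3145 and y* = 8.17583·0.3145 = 2.5717.

y* = 2.5717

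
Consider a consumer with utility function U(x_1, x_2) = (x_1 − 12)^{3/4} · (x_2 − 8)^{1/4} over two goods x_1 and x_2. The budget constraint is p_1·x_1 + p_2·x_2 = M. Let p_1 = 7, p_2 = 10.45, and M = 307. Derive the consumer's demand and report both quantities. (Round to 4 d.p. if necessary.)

x_1* = 26.9357, x_2* = 11.3349

Let x_1' = x_1−12, x_2' = x_2−8. MRS = 3·x_2'/x_1' = p_1/p_2.
After buying the subsistence bundle (12, 8), a share 0.75 of the remaining income goes to x_1: x_1* = 12 + 0.75·(M − 12p_1 − 8p_2)/p_1.
Discretionary income = 307 − 12·7 − 8·10.45 = 139.4; x_1* = 12 + 0.75·139.4/7 = 26.9357; x_2* = 8 + 0.25·139.4/10.45 = 11.3349.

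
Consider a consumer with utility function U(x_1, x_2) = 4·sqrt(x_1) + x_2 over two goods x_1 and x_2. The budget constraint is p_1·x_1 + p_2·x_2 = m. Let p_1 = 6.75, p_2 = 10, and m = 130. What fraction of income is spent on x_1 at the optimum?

share on x_1 = 0.4558

Set MRS = p_1/p_2: 2·x_1^(−1/2) = p_1/p_2.
Thus x_1* = (2·p_2/p_1)² — independent of m — with the rest of income spent on x_2.
Plugging in: x_1* = (2·10/6.75)² = 8.7791, x_2* = 7.0741.
Expenditure on x_1: 6.75·8.7791 = 59.2593; share = 0.4558.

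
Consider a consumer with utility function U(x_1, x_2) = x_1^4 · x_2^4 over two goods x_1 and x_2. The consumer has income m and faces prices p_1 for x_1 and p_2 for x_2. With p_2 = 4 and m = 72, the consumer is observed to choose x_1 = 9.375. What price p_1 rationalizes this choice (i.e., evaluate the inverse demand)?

p_1 = 3.84

The MRS is x_2/x_1. Set MRS = p_1/p_2.
So 4·p_2·x_2 = 4·p_1·x_1; combined with the budget, a share 0.5 of income goes to x_1.
Demand: x_1*(p_1,p_2,m) = 0.5·m/p_1 and x_2* = 0.5·m/p_2.
Set x_1* = 9.375 in the demand function and solve for p_1: p_1 = 3.84.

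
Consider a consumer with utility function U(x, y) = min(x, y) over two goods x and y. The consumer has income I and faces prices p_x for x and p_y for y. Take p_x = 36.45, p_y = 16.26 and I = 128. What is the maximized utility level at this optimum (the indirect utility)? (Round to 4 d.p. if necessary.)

V = 2.4284

With perfect complements, no substitution: consume in ratio x:y = 1:1.
Budget: p_x·x + p_y·x = I, so (p_x + p_y)·x = I.
Demand: x*(p_x,p_y,I) = I/(p_x + p_y), y* = I/(p_x + p_y).
Here 36.45 + 16.26 = 52.71, giving x* = 2.4284 and y* = 2.4284.
Utility at the optimum: U(2.4284, 2.4284) = 2.4284.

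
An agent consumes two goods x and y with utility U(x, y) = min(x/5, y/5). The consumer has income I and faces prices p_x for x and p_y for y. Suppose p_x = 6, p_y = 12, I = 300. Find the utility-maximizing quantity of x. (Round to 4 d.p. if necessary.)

Demand: x*(p_x,p_y,I) = 5·I/(5·p_x + 5·p_y), y* = 5·I/(5·p_x + 5·p_y).
Here 5·6 + 5·12 = 90, giving x* = 16.6667.

x* = 16.6667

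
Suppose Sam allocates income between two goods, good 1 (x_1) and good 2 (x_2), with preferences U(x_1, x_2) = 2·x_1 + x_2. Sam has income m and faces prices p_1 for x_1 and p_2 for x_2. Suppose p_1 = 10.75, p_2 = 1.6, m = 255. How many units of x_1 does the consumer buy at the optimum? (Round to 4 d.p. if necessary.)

x_1* = 0

Perfect substitutes: compare marginal utility per dollar. 2/p_1 vs 1/p_2 → 0.186 vs 0.625.
x_2 gives more utility per dollar, so spend all income on x_2: x_2* = m/p_2, x_1* = 0.
Numerically: x_1* = 0, x_2* = 159.375.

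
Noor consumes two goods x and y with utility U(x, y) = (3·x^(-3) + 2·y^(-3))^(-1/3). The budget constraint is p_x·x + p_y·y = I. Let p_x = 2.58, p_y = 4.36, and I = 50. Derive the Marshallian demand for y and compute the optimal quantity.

y* = 6.5656

MRS = MU_x/MU_y = (3/2)·(y/x)^(4). Set equal to p_x/p_y.
Hence y/x = ((2/3)·p_x/p_y)^(1/(4)), i.e. raised to the 0.25 power.
With the ratio pinned down, the budget gives x* = I/(p_x + p_y·(y/x)) and y* = (y/x)·x*.
Numerically y/x = 0.79252, so x* = 50/(2.58 + 4.36·0.79252) = 8.2845 and y* = 0.79252·8.2845 = 6.5656.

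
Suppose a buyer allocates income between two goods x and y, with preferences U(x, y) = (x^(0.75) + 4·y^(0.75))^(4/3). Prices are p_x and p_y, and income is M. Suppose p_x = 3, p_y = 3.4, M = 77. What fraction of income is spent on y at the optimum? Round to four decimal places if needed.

share on y = 0.9943

Numerically y/x = 155.170556, so x* = 77/(3 + 3.4·155.170556) = 0.1451 and y* = 155.170556·0.1451 = 22.519.
Expenditure on y: 3.4·22.519 = 76.5646; share = 0.9943.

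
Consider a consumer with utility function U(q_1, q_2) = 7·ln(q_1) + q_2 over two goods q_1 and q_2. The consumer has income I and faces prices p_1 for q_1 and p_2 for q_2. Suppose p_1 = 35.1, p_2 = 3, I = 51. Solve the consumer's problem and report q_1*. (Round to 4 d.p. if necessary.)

q_1* = 0.5983

Set MRS = p_1/p_2: (7/q_1)/1 = p_1/p_2.
So q_1*(p_1,p_2) = 7·p_2/p_1, independent of income; and q_2* = (I − 7·p_2)/p_2.
At the given prices: q_1* = 7·3/35.1 = 0.5983.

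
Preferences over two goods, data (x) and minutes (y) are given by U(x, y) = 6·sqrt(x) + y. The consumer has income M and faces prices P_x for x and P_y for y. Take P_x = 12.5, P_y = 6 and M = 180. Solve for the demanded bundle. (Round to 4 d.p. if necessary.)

Utility is quasi-linear in y; the FOC for x is 3/√x = P_x/P_y.
Solve: √x = 3·P_y/P_x, so x*(P_x,P_y) = (3·P_y/P_x)², and y* = (M − P_x·x*)/P_y.
Plugging in: x* = (3·6/12.5)² = 2.0736, y* = 25.68.

x* = 2.0736, y* = 25.68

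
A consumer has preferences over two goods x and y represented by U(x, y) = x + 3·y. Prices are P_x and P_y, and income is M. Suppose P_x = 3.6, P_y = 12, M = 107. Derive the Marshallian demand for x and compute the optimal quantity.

x* = 29.7222

Linear utility — the consumer picks whichever good has higher MU/price: 1/3.6 = 0.2778 vs 3/12 = 0.25.
x gives more utility per dollar, so spend all income on x: x* = M/P_x, y* = 0.
Numerically: x* = 29.7222, y* = 0.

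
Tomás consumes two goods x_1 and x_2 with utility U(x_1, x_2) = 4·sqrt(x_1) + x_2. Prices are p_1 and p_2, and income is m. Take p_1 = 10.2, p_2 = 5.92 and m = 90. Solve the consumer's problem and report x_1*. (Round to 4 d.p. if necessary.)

Thus x_1* = (2·p_2/p_1)² — independent of m — with the rest of income spent on x_2.
Plugging in: x_1* = (2·5.92/10.2)² = 1.3474.

x_1* = 1.3474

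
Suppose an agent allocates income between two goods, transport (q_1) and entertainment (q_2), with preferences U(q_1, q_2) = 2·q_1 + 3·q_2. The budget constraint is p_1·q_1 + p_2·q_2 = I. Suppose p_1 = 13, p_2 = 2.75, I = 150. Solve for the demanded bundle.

q_2 gives more utility per dollar, so spend all income on q_2: q_2* = I/p_2, q_1* = 0.
Numerically: q_1* = 0, q_2* = 54.5455.

q_1* = 0, q_2* = 54.5455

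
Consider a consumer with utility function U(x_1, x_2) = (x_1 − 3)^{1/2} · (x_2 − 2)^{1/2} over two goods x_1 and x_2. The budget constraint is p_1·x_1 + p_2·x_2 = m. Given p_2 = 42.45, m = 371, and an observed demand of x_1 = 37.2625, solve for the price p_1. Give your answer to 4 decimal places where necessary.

Let x_1' = x_1−3, x_2' = x_2−2. MRS = x_2'/x_1' = p_1/p_2.
After buying the subsistence bundle (3, 2), a share 0.5 of the remaining income goes to x_1: x_1* = 3 + 0.5·(m − 3p_1 − 2p_2)/p_1.
Set x_1* = 37.2625 in the demand function and solve for p_1: p_1 = 4.

p_1 = 4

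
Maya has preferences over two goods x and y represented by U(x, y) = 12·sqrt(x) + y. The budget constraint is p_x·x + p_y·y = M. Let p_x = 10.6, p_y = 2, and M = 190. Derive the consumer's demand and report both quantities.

x* = 1.2816, y* = 88.2075

Set MRS = p_x/p_y: 6·x^(−1/2) = p_x/p_y.
Solve: √x = 6·p_y/p_x, so x*(p_x,p_y) = (6·p_y/p_x)², and y* = (M − p_x·x*)/p_y.
Plugging in: x* = (6·2/10.6)² = 1.2816, y* = 88.2075.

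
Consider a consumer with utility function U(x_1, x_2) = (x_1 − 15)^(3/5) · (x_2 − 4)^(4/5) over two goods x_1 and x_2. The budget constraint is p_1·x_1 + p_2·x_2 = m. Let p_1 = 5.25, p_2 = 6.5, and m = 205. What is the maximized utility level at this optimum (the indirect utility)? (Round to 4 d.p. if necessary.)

V = 20.1315

MRS = (3/4)·(x_2−4)/(x_1−15). Tangency with p_1/p_2 gives x_2−4 = (4/3)·(p_1/p_2)·(x_1−15).
After buying the subsistence bundle (15, 4), a share 3/7 of the remaining income goes to x_1: x_1* = 15 + 3/7·(m − 15p_1 − 4p_2)/p_1.
Discretionary income = 205 − 15·5.25 − 4·6.5 = 100.25; x_1* = 15 + 3/7·100.25/5.25 = 23.1837; x_2* = 4 + 4/7·100.25/6.5 = 12.8132.
Utility at the optimum: U(23.1837, 12.8132) = 20.1315.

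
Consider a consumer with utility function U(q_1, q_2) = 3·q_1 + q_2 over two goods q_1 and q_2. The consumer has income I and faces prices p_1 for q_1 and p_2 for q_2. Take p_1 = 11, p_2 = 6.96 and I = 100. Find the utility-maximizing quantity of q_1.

q_1* = 9.0909

Numerically: q_1* = 9.0909, q_2* = 0.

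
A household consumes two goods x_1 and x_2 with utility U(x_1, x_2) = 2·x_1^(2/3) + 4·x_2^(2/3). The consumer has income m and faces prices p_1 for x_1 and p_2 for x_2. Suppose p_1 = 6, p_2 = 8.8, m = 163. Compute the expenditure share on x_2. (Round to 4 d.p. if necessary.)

share on x_2 = 0.7881

From the CES first-order condition, (1/2)·(x_2/x_1)^(1/3) = p_1/p_2.
Solve for the ratio: x_2/x_1 = [2·p_1/p_2]^(3).
Substitute x_2 = (x_2/x_1)·x_1 into the budget: x_1* = m/(p_1 + p_2·(x_2/x_1)).
Numerically x_2/x_1 = 2.535687, so x_1* = 163/(6 + 8.8·2.535687) = 5.7569 and x_2* = 2.535687·5.7569 = 14.5976.
Expenditure on x_2: 8.8·14.5976 = 128.4588; share = 0.7881.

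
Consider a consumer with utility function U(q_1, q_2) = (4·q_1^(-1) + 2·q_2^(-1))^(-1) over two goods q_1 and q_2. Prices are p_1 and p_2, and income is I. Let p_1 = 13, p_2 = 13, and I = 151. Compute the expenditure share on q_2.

share on q_2 = 0.4142

MRS = MU_q_1/MU_q_2 = 2·(q_2/q_1)^(2). Set equal to p_1/p_2.
Hence q_2/q_1 = ((1/2)·p_1/p_2)^(1/(2)), i.e. raised to the 0.5 power.
Substitute q_2 = (q_2/q_1)·q_1 into the budget: q_1* = I/(p_1 + p_2·(q_2/q_1)).
Numerically q_2/q_1 = 0.707107, so q_1* = 151/(13 + 13·0.707107) = 6.8041 and q_2* = 0.707107·6.8041 = 4.8112.
Expenditure on q_2: 13·4.8112 = 62.5462; share = 0.4142.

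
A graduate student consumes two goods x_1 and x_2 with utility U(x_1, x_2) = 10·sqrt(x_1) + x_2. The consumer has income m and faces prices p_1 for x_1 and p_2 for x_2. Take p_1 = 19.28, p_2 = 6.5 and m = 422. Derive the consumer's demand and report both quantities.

x_1* = 2.8415, x_2* = 56.4947

MU_x_1 = 5/√x_1, MU_x_2 = 1. Tangency: 5/√x_1 = p_1/p_2.
Solve: √x_1 = 5·p_2/p_1, so x_1*(p_1,p_2) = (5·p_2/p_1)², and x_2* = (m − p_1·x_1*)/p_2.
Plugging in: x_1* = (5·6.5/19.28)² = 2.8415, x_2* = 56.4947.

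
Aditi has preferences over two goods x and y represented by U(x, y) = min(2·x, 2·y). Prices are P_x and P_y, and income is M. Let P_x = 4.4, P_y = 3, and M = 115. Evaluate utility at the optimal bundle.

V = 31.0811

With perfect complements, no substitution: consume in ratio x:y = 2:2.
Budget: P_x·x + P_y·x = M, so (2·P_x + 2·P_y)·x = 2·M.
Demand: x*(P_x,P_y,M) = 2·M/(2·P_x + 2·P_y), y* = 2·M/(2·P_x + 2·P_y).
Here 2·4.4 + 2·3 = 14.8, giving x* = 15.5405 and y* = 15.5405.
Utility at the optimum: U(15.5405, 15.5405) = 31.0811.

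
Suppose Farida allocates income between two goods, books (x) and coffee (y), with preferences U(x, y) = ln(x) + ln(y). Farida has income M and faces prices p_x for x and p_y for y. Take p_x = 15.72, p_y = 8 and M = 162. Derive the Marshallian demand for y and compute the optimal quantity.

y* = 10.125

Demand: x*(p_x,p_y,M) = 0.5·M/p_x and y* = 0.5·M/p_y.
At p_x=15.72, p_y=8, M=162: y* = 0.5·162/8 = 10.125.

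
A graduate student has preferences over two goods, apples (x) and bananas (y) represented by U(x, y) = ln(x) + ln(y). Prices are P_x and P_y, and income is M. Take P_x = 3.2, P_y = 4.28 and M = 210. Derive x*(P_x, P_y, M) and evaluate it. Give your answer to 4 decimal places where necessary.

x* = 32.8125

Tangency: MRS = y/x = P_x/P_y.
Rearranging, P_y·y = P_x·x. Substituting into the budget gives P_x·x·(1 + 1) = M.
Demand: x*(P_x,P_y,M) = 0.5·M/P_x and y* = 0.5·M/P_y.
At P_x=3.2, P_y=4.28, M=210: x* = 0.5·210/3.2 = 32.8125.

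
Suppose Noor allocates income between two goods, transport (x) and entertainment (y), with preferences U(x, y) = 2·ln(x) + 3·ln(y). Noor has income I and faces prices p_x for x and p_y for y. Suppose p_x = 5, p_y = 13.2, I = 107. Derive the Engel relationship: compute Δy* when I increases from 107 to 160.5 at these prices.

Δy* = 2.4318

The MRS is (2/3)·y/x. Set MRS = p_x/p_y.
Rearranging, p_y·y = (3/2)·p_x·x. Substituting into the budget gives p_x·x·(1 + (3/2)) = I.
Demand: x*(p_x,p_y,I) = 0.4·I/p_x and y* = 0.6·I/p_y.
At p_x=5, p_y=13.2, I=107: y* = 0.6·107/13.2 = 4.8636.
At I' = 160.5: y* = 7.2955. Change: 7.2955 − 4.8636 = 2.4318.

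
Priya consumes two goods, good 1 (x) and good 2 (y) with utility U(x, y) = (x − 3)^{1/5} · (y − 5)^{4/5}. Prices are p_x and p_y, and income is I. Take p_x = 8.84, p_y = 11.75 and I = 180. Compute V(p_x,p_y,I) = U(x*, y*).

After buying the subsistence bundle (3, 5), a share 0.2 of the remaining income goes to x: x* = 3 + 0.2·(I − 3p_x − 5p_y)/p_x.
Discretionary income = 180 − 3·8.84 − 5·11.75 = 94.73; x* = 3 + 0.2·94.73/8.84 = 5.1432; y* = 5 + 0.8·94.73/11.75 = 11.4497.
Utility at the optimum: U(5.1432, 11.4497) = 5.1742.

V = 5.1742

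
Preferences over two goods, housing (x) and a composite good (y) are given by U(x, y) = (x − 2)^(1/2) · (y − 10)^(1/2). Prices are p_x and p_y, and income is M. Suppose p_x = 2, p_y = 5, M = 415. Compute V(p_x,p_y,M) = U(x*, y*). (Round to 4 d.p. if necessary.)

V = 57.0791

MRS = (y−10)/(x−2). Tangency with p_x/p_y gives y−10 = (p_x/p_y)·(x−2).
After buying the subsistence bundle (2, 10), a share 0.5 of the remaining income goes to x: x* = 2 + 0.5·(M − 2p_x − 10p_y)/p_x.
Discretionary income = 415 − 2·2 − 10·5 = 361; x* = 2 + 0.5·361/2 = 92.25; y* = 10 + 0.5·361/5 = 46.1.
Utility at the optimum: U(92.25, 46.1) = 57.0791.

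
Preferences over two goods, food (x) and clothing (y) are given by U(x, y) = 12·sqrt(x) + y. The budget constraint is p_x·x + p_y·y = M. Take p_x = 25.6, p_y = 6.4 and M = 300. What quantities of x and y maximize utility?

Plugging in: x* = (6·6.4/25.6)² = 2.25, y* = 37.875.

x* = 2.25, y* = 37.875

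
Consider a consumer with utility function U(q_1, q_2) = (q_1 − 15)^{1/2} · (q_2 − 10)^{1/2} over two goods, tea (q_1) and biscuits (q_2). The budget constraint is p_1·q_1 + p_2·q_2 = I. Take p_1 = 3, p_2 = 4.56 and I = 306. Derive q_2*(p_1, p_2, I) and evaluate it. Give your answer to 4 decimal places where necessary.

MRS = (q_2−10)/(q_1−15). Tangency with p_1/p_2 gives q_2−10 = (p_1/p_2)·(q_1−15).
Substituting into the budget: q_1* = 15 + 0.5·(I − 15·p_1 − 10·p_2)/p_1, and q_2* = 10 + 0.5·(…)/p_2.
Discretionary income = 306 − 15·3 − 10·4.56 = 215.4; q_2* = 10 + 0.5·215.4/4.56 = 33.6184.

q_2* = 33.6184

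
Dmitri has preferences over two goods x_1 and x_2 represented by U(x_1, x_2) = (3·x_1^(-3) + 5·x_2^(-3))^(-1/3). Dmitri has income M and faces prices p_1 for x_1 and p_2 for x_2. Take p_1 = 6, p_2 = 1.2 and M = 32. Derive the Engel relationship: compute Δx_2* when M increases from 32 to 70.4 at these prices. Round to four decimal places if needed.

Δx_2* = 8.116

From the CES first-order condition, (3/5)·(x_2/x_1)^(4) = p_1/p_2.
Hence x_2/x_1 = ((5/3)·p_1/p_2)^(1/(4)), i.e. raised to the 0.25 power.
With the ratio pinned down, the budget gives x_1* = M/(p_1 + p_2·(x_2/x_1)) and x_2* = (x_2/x_1)·x_1*.
Numerically x_2/x_1 = 1.699044, so x_1* = 32/(6 + 1.2·1.699044) = 3.9807 and x_2* = 1.699044·3.9807 = 6.7633.
At M' = 70.4: x_2* = 14.8793. Change: 14.8793 − 6.7633 = 8.116.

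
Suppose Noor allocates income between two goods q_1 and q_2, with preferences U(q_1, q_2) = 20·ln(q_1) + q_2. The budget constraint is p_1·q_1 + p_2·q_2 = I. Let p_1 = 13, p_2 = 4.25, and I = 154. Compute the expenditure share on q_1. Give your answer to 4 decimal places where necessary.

share on q_1 = 0.5519

MU_q_1 = 20/q_1, MU_q_2 = 1. Tangency: 20/q_1 = p_1/p_2.
So q_1*(p_1,p_2) = 20·p_2/p_1, independent of income; and q_2* = (I − 20·p_2)/p_2.
At the given prices: q_1* = 20·4.25/13 = 6.5385, and q_2* = 16.2353.
Expenditure on q_1: 13·6.5385 = 85; share = 0.5519.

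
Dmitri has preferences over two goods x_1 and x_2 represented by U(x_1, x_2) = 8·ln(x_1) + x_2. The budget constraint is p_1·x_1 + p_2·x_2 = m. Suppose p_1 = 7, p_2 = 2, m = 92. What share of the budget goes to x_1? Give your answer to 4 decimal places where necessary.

share on x_1 = 0.1739

Set MRS = p_1/p_2: (8/x_1)/1 = p_1/p_2.
So x_1*(p_1,p_2) = 8·p_2/p_1, independent of income; and x_2* = (m − 8·p_2)/p_2.
At the given prices: x_1* = 8·2/7 = 2.2857, and x_2* = 38.
Expenditure on x_1: 7·2.2857 = 16; share = 0.1739.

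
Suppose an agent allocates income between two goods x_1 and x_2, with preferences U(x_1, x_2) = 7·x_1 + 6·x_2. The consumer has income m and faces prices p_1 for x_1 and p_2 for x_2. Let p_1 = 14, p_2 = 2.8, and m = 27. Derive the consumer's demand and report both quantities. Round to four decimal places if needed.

x_1* = 0, x_2* = 9.6429

Linear utility — the consumer picks whichever good has higher MU/price: 7/14 = 0.5 vs 6/2.8 = 2.1429.
x_2 gives more utility per dollar, so spend all income on x_2: x_2* = m/p_2, x_1* = 0.
Numerically: x_1* = 0, x_2* = 9.6429.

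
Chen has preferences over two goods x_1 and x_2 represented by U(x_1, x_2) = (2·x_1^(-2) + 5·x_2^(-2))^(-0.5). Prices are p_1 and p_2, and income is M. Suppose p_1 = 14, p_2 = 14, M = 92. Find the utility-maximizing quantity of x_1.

x_1* = 2.7878

MU_x_1 ∝ 2·x_1^(-3), MU_x_2 ∝ 5·x_2^(-3), so MRS = (2/5)·(x_2/x_1)^(3) = p_1/p_2.
Solve for the ratio: x_2/x_1 = [(5/2)·p_1/p_2]^(1/3).
Substitute x_2 = (x_2/x_1)·x_1 into the budget: x_1* = M/(p_1 + p_2·(x_2/x_1)).
Numerically x_2/x_1 = 1.357209, so x_1* = 92/(14 + 14·1.357209) = 2.7878.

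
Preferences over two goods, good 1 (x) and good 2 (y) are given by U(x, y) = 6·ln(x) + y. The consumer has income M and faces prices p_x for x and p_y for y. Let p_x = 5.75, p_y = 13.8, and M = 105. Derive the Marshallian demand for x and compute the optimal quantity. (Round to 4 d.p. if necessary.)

MU_x = 6/x, MU_y = 1. Tangency: 6/x = p_x/p_y.
So x*(p_x,p_y) = 6·p_y/p_x, independent of income; and y* = (M − 6·p_y)/p_y.
At the given prices: x* = 6·13.8/5.75 = 14.4.

x* = 14.4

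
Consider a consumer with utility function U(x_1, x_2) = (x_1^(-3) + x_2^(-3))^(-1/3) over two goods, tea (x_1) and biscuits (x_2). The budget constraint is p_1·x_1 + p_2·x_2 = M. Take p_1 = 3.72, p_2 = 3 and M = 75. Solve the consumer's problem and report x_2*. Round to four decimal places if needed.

x_2* = 11.4938

MRS = MU_x_1/MU_x_2 = (x_2/x_1)^(4). Set equal to p_1/p_2.
Hence x_2/x_1 = (p_1/p_2)^(1/(4)), i.e. raised to the 0.25 power.
With the ratio pinned down, the budget gives x_1* = M/(p_1 + p_2·(x_2/x_1)) and x_2* = (x_2/x_1)·x_1*.
Numerically x_2/x_1 = 1.05525, so x_1* = 75/(3.72 + 3·1.05525) = 10.8921 and x_2* = 1.05525·10.8921 = 11.4938.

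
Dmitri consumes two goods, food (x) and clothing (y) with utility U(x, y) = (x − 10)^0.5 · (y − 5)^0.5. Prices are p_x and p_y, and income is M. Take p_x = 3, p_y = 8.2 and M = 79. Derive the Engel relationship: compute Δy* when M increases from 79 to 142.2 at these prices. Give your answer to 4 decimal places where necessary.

Substituting into the budget: x* = 10 + 0.5·(M − 10·p_x − 5·p_y)/p_x, and y* = 5 + 0.5·(…)/p_y.
Discretionary income = 79 − 10·3 − 5·8.2 = 8; y* = 5 + 0.5·8/8.2 = 5.4878.
At M' = 142.2: y* = 9.3415. Change: 9.3415 − 5.4878 = 3.8537.

Δy* = 3.8537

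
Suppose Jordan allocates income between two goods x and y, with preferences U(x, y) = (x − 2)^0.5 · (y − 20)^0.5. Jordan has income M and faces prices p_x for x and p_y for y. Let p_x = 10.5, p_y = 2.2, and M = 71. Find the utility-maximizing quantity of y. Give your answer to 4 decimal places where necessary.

MRS = (y−20)/(x−2). Tangency with p_x/p_y gives y−20 = (p_x/p_y)·(x−2).
After buying the subsistence bundle (2, 20), a share 0.5 of the remaining income goes to x: x* = 2 + 0.5·(M − 2p_x − 20p_y)/p_x.
Discretionary income = 71 − 2·10.5 − 20·2.2 = 6; y* = 20 + 0.5·6/2.2 = 21.3636.

y* = 21.3636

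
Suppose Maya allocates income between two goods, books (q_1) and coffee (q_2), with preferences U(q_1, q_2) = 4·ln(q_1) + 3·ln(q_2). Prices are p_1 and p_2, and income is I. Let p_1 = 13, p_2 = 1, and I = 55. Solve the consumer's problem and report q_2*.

MU_q_1/MU_q_2 = (4·q_2)/(3·q_1); tangency sets this equal to p_1/p_2.
So 4·p_2·q_2 = 3·p_1·q_1; combined with the budget, a share 4/7 of income goes to q_1.
Demand: q_1*(p_1,p_2,I) = 4/7·I/p_1 and q_2* = 3/7·I/p_2.
At p_1=13, p_2=1, I=55: q_2* = 3/7·55/1 = 23.5714.

q_2* = 23.5714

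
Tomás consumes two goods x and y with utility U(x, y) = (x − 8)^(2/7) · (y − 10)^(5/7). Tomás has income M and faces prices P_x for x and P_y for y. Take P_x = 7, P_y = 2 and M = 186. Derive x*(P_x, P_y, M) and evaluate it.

MRS = (2/5)·(y−10)/(x−8). Tangency with P_x/P_y gives y−10 = (5/2)·(P_x/P_y)·(x−8).
Substituting into the budget: x* = 8 + 2/7·(M − 8·P_x − 10·P_y)/P_x, and y* = 10 + 5/7·(…)/P_y.
Discretionary income = 186 − 8·7 − 10·2 = 110; x* = 8 + 2/7·110/7 = 12.4898.

x* = 12.4898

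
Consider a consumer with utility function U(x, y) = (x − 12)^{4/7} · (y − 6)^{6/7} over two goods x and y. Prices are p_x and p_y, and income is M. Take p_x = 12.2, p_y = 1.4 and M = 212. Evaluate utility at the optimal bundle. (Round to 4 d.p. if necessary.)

Let x' = x−12, y' = y−6. MRS = (2/3)·y'/x' = p_x/p_y.
Substituting into the budget: x* = 12 + 0.4·(M − 12·p_x − 6·p_y)/p_x, and y* = 6 + 0.6·(…)/p_y.
Discretionary income = 212 − 12·12.2 − 6·1.4 = 57.2; x* = 12 + 0.4·57.2/12.2 = 13.8754; y* = 6 + 0.6·57.2/1.4 = 30.5143.
Utility at the optimum: U(13.8754, 30.5143) = 22.2324.

V = 22.2324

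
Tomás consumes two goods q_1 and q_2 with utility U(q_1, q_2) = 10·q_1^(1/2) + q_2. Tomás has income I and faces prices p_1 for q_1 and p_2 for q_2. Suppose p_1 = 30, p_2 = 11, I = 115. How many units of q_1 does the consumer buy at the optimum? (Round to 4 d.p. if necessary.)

q_1* = 3.3611

MU_q_1 = 5/√q_1, MU_q_2 = 1. Tangency: 5/√q_1 = p_1/p_2.
Thus q_1* = (5·p_2/p_1)² — independent of I — with the rest of income spent on q_2.
Plugging in: q_1* = (5·11/30)² = 3.3611.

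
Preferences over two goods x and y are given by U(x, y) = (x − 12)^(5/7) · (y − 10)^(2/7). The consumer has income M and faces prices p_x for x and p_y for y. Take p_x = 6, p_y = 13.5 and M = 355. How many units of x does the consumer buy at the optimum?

Let x' = x−12, y' = y−10. MRS = (5/2)·y'/x' = p_x/p_y.
After buying the subsistence bundle (12, 10), a share 5/7 of the remaining income goes to x: x* = 12 + 5/7·(M − 12p_x − 10p_y)/p_x.
Discretionary income = 355 − 12·6 − 10·13.5 = 148; x* = 12 + 5/7·148/6 = 29.619.

x* = 29.619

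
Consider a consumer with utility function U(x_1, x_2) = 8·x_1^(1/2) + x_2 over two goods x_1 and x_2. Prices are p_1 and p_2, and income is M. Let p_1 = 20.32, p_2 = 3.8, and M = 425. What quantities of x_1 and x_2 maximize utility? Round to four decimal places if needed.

x_1* = 0.5596, x_2* = 108.85

Set MRS = p_1/p_2: 4·x_1^(−1/2) = p_1/p_2.
Solve: √x_1 = 4·p_2/p_1, so x_1*(p_1,p_2) = (4·p_2/p_1)², and x_2* = (M − p_1·x_1*)/p_2.
Plugging in: x_1* = (4·3.8/20.32)² = 0.5596, x_2* = 108.85.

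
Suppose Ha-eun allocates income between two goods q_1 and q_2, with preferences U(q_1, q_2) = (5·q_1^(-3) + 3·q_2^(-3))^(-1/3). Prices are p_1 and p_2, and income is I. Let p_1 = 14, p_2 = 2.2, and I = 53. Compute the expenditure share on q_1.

share on q_1 = 0.8199

MRS = MU_q_1/MU_q_2 = (5/3)·(q_2/q_1)^(4). Set equal to p_1/p_2.
Hence q_2/q_1 = ((3/5)·p_1/p_2)^(1/(4)), i.e. raised to the 0.25 power.
Substitute q_2 = (q_2/q_1)·q_1 into the budget: q_1* = I/(p_1 + p_2·(q_2/q_1)).
Numerically q_2/q_1 = 1.397862, so q_1* = 53/(14 + 2.2·1.397862) = 3.1039 and q_2* = 1.397862·3.1039 = 4.3388.
Expenditure on q_1: 14·3.1039 = 43.4546; share = 0.8199.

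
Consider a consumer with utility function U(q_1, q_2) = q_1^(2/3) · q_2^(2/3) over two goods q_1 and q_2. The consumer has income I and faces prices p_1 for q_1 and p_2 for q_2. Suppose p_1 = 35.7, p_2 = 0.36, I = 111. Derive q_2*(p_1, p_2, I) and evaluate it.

q_2* = 154.1667

MU_q_1/MU_q_2 = (2/3·q_2)/(2/3·q_1); tangency sets this equal to p_1/p_2.
So 2/3·p_2·q_2 = 2/3·p_1·q_1; combined with the budget, a share 0.5 of income goes to q_1.
Demand: q_1*(p_1,p_2,I) = 0.5·I/p_1 and q_2* = 0.5·I/p_2.
At p_1=35.7, p_2=0.36, I=111: q_2* = 0.5·111/0.36 = 154.1667.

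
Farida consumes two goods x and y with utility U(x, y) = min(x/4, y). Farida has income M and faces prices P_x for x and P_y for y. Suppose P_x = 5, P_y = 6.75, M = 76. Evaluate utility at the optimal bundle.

With perfect complements, no substitution: consume in ratio x:y = 4:1.
Budget: P_x·x + P_y·(1/4)·x = M, so (4·P_x + P_y)·x = 4·M.
Demand: x*(P_x,P_y,M) = 4·M/(4·P_x + P_y), y* = M/(4·P_x + P_y).
Here 4·5 + 6.75 = 26.75, giving x* = 11.3645 and y* = 2.8411.
Utility at the optimum: U(11.3645, 2.8411) = 2.8411.

V = 2.8411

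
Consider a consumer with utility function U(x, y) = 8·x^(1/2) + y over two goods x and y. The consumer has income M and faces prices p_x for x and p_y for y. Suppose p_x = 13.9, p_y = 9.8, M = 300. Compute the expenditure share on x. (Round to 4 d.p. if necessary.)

share on x = 0.3685

Set MRS = p_x/p_y: 4·x^(−1/2) = p_x/p_y.
Solve: √x = 4·p_y/p_x, so x*(p_x,p_y) = (4·p_y/p_x)², and y* = (M − p_x·x*)/p_y.
Plugging in: x* = (4·9.8/13.9)² = 7.9532, y* = 19.3317.
Expenditure on x: 13.9·7.9532 = 110.5496; share = 0.3685.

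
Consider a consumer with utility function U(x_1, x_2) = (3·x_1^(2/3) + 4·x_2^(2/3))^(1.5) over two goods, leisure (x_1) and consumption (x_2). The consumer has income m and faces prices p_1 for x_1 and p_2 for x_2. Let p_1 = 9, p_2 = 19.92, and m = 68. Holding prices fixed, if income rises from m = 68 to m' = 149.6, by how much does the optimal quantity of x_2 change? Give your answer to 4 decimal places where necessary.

Δx_2* = 1.3358

From the CES first-order condition, (3/4)·(x_2/x_1)^(1/3) = p_1/p_2.
Hence x_2/x_1 = ((4/3)·p_1/p_2)^(1/(1/3)), i.e. raised to the 3 power.
Substitute x_2 = (x_2/x_1)·x_1 into the budget: x_1* = m/(p_1 + p_2·(x_2/x_1)).
Numerically x_2/x_1 = 0.218613, so x_1* = 68/(9 + 19.92·0.218613) = 5.0918 and x_2* = 0.218613·5.0918 = 1.1131.
At m' = 149.6: x_2* = 2.4489. Change: 2.4489 − 1.1131 = 1.3358.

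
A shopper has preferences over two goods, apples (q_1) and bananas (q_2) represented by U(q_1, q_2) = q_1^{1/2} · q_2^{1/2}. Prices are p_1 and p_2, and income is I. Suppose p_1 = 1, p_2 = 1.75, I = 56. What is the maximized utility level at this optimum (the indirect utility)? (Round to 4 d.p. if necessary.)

At p_1=1, p_2=1.75, I=56: q_1* = 0.5·56/1 = 28, q_2* = 16.
Utility at the optimum: U(28, 16) = 21.166.

V = 21.166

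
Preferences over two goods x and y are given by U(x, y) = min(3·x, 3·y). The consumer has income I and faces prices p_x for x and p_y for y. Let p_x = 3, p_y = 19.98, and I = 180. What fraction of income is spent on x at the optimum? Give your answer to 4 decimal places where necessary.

share on x = 0.1305

With perfect complements, no substitution: consume in ratio x:y = 3:3.
Budget: p_x·x + p_y·x = I, so (3·p_x + 3·p_y)·x = 3·I.
Demand: x*(p_x,p_y,I) = 3·I/(3·p_x + 3·p_y), y* = 3·I/(3·p_x + 3·p_y).
Here 3·3 + 3·19.98 = 68.94, giving x* = 7.8329 and y* = 7.8329.
Expenditure on x: 3·7.8329 = 23.4987; share = 0.1305.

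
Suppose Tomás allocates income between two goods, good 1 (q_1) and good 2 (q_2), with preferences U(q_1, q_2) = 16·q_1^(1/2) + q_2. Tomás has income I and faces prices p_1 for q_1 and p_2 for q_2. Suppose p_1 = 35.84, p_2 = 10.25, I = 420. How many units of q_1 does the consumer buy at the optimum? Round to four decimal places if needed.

Utility is quasi-linear in q_2; the FOC for q_1 is 8/√q_1 = p_1/p_2.
Thus q_1* = (8·p_2/p_1)² — independent of I — with the rest of income spent on q_2.
Plugging in: q_1* = (8·10.25/35.84)² = 5.2347.

q_1* = 5.2347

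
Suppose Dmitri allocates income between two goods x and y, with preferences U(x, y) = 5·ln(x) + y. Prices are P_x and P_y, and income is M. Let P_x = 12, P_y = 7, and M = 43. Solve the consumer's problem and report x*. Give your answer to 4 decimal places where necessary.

x* = 2.9167

So x*(P_x,P_y) = 5·P_y/P_x, independent of income; and y* = (M − 5·P_y)/P_y.
At the given prices: x* = 5·7/12 = 2.9167.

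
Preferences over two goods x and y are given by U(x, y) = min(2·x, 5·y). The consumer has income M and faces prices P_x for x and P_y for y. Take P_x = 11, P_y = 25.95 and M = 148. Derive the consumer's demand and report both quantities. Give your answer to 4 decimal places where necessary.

x* = 6.9224, y* = 2.7689

Demand: x*(P_x,P_y,M) = 5·M/(5·P_x + 2·P_y), y* = 2·M/(5·P_x + 2·P_y).
Here 5·11 + 2·25.95 = 106.9, giving x* = 6.9224 and y* = 2.7689.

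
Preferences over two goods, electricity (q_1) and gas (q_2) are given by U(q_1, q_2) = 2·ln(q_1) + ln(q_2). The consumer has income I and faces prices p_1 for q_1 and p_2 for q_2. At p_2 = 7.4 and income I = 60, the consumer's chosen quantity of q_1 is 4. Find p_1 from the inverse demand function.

MU_q_1/MU_q_2 = (2·q_2)/(q_1); tangency sets this equal to p_1/p_2.
So 2·p_2·q_2 = p_1·q_1; combined with the budget, a share 2/3 of income goes to q_1.
Demand: q_1*(p_1,p_2,I) = 2/3·I/p_1 and q_2* = 1/3·I/p_2.
Set q_1* = 4 in the demand function and solve for p_1: p_1 = 10.

p_1 = 10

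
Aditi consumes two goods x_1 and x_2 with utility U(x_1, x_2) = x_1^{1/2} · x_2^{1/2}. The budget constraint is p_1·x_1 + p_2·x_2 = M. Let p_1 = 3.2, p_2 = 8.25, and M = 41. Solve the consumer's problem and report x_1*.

MU_x_1/MU_x_2 = (0.5·x_2)/(0.5·x_1); tangency sets this equal to p_1/p_2.
Rearranging, p_2·x_2 = p_1·x_1. Substituting into the budget gives p_1·x_1·(1 + 1) = M.
Demand: x_1*(p_1,p_2,M) = 0.5·M/p_1 and x_2* = 0.5·M/p_2.
At p_1=3.2, p_2=8.25, M=41: x_1* = 0.5·41/3.2 = 6.4062.

x_1* = 6.4062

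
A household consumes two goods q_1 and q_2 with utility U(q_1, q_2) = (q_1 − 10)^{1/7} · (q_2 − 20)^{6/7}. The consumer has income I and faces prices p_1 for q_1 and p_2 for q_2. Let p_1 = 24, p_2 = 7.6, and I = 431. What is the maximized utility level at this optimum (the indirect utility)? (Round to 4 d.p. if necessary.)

V = 2.8893

This is Cobb-Douglas in (q_1−10, q_2−20): tangency gives 1/7·p_2·(q_2−20) = 6/7·p_1·(q_1−10).
After buying the subsistence bundle (10, 20), a share 1/7 of the remaining income goes to q_1: q_1* = 10 + 1/7·(I − 10p_1 − 20p_2)/p_1.
Discretionary income = 431 − 10·24 − 20·7.6 = 39; q_1* = 10 + 1/7·39/24 = 10.2321; q_2* = 20 + 6/7·39/7.6 = 24.3985.
Utility at the optimum: U(10.2321, 24.3985) = 2.8893.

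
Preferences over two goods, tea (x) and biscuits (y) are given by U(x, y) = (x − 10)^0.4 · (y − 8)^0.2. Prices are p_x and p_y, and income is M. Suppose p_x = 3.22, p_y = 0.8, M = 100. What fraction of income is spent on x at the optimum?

MRS = 2·(y−8)/(x−10). Tangency with p_x/p_y gives y−8 = (1/2)·(p_x/p_y)·(x−10).
Substituting into the budget: x* = 10 + 2/3·(M − 10·p_x − 8·p_y)/p_x, and y* = 8 + 1/3·(…)/p_y.
Discretionary income = 100 − 10·3.22 − 8·0.8 = 61.4; x* = 10 + 2/3·61.4/3.22 = 22.7122; y* = 8 + 1/3·61.4/0.8 = 33.5833.
Expenditure on x: 3.22·22.7122 = 73.1333; share = 0.7313.

share on x = 0.7313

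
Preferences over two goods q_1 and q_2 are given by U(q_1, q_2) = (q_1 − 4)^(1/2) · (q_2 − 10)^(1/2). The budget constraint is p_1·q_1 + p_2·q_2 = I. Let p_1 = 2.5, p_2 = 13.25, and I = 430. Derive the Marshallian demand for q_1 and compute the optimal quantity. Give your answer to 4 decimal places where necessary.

Substituting into the budget: q_1* = 4 + 0.5·(I − 4·p_1 − 10·p_2)/p_1, and q_2* = 10 + 0.5·(…)/p_2.
Discretionary income = 430 − 4·2.5 − 10·13.25 = 287.5; q_1* = 4 + 0.5·287.5/2.5 = 61.5.

q_1* = 61.5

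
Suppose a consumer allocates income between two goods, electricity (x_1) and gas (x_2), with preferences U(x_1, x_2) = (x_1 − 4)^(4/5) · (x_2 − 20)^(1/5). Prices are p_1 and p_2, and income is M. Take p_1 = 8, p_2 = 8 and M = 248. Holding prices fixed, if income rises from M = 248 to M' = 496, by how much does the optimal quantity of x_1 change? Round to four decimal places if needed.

Δx_1* = 24.8

This is Cobb-Douglas in (x_1−4, x_2−20): tangency gives 0.8·p_2·(x_2−20) = 0.2·p_1·(x_1−4).
After buying the subsistence bundle (4, 20), a share 0.8 of the remaining income goes to x_1: x_1* = 4 + 0.8·(M − 4p_1 − 20p_2)/p_1.
Discretionary income = 248 − 4·8 − 20·8 = 56; x_1* = 4 + 0.8·56/8 = 9.6.
At M' = 496: x_1* = 34.4. Change: 34.4 − 9.6 = 24.8.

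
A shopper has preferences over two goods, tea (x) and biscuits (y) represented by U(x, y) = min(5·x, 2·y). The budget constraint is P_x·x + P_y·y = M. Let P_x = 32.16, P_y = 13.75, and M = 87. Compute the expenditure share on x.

Demand: x*(P_x,P_y,M) = 2·M/(2·P_x + 5·P_y), y* = 5·M/(2·P_x + 5·P_y).
Here 2·32.16 + 5·13.75 = 133.07, giving x* = 1.3076 and y* = 3.269.
Expenditure on x: 32.16·1.3076 = 42.0519; share = 0.4834.

share on x = 0.4834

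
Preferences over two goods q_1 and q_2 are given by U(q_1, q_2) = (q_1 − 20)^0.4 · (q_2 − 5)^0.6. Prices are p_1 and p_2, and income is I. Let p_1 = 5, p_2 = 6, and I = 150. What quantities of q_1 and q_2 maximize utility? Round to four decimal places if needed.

q_1* = 21.6, q_2* = 7

MRS = (2/3)·(q_2−5)/(q_1−20). Tangency with p_1/p_2 gives q_2−5 = (3/2)·(p_1/p_2)·(q_1−20).
Substituting into the budget: q_1* = 20 + 0.4·(I − 20·p_1 − 5·p_2)/p_1, and q_2* = 5 + 0.6·(…)/p_2.
Discretionary income = 150 − 20·5 − 5·6 = 20; q_1* = 20 + 0.4·20/5 = 21.6; q_2* = 5 + 0.6·20/6 = 7.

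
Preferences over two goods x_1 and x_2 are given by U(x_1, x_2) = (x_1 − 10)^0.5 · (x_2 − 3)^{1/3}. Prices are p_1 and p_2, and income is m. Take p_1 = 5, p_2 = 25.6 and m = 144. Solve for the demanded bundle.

After buying the subsistence bundle (10, 3), a share 0.6 of the remaining income goes to x_1: x_1* = 10 + 0.6·(m − 10p_1 − 3p_2)/p_1.
Discretionary income = 144 − 10·5 − 3·25.6 = 17.2; x_1* = 10 + 0.6·17.2/5 = 12.064; x_2* = 3 + 0.4·17.2/25.6 = 3.2687.

x_1* = 12.064, x_2* = 3.2687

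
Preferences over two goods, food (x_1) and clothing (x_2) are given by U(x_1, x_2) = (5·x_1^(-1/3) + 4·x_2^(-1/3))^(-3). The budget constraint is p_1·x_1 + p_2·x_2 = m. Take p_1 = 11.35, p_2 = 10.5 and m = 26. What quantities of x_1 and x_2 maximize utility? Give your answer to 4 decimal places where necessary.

x_1* = 1.2521, x_2* = 1.1228

MU_x_1 ∝ 5·x_1^(-4/3), MU_x_2 ∝ 4·x_2^(-4/3), so MRS = (5/4)·(x_2/x_1)^(4/3) = p_1/p_2.
Hence x_2/x_1 = ((4/5)·p_1/p_2)^(1/(4/3)), i.e. raised to the 0.75 power.
Substitute x_2 = (x_2/x_1)·x_1 into the budget: x_1* = m/(p_1 + p_2·(x_2/x_1)).
Numerically x_2/x_1 = 0.896752, so x_1* = 26/(11.35 + 10.5·0.896752) = 1.2521 and x_2* = 0.896752·1.2521 = 1.1228.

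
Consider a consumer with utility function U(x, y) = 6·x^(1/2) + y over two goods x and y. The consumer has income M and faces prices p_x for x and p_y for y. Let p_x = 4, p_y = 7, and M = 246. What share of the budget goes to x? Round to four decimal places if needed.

share on x = 0.4482

Utility is quasi-linear in y; the FOC for x is 3/√x = p_x/p_y.
Solve: √x = 3·p_y/p_x, so x*(p_x,p_y) = (3·p_y/p_x)², and y* = (M − p_x·x*)/p_y.
Plugging in: x* = (3·7/4)² = 27.5625, y* = 19.3929.
Expenditure on x: 4·27.5625 = 110.25; share = 0.4482.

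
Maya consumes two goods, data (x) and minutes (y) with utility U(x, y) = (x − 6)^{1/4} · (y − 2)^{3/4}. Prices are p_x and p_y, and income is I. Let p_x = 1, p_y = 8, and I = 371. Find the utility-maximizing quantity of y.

y* = 34.7188

This is Cobb-Douglas in (x−6, y−2): tangency gives 0.25·p_y·(y−2) = 0.75·p_x·(x−6).
After buying the subsistence bundle (6, 2), a share 0.25 of the remaining income goes to x: x* = 6 + 0.25·(I − 6p_x − 2p_y)/p_x.
Discretionary income = 371 − 6·1 − 2·8 = 349; y* = 2 + 0.75·349/8 = 34.7188.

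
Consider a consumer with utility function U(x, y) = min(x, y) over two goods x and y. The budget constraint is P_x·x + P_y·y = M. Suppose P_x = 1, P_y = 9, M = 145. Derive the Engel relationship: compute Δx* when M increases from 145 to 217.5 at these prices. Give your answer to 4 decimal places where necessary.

Demand: x*(P_x,P_y,M) = M/(P_x + P_y), y* = M/(P_x + P_y).
Here 1 + 9 = 10, giving x* = 14.5.
At M' = 217.5: x* = 21.75. Change: 21.75 − 14.5 = 7.25.

Δx* = 7.25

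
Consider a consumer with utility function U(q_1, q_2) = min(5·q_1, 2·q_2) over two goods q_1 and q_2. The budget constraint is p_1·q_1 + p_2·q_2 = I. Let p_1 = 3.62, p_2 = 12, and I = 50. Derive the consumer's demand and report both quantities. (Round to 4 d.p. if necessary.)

With perfect complements, no substitution: consume in ratio q_1:q_2 = 2:5.
Budget: p_1·q_1 + p_2·(5/2)·q_1 = I, so (2·p_1 + 5·p_2)·q_1 = 2·I.
Demand: q_1*(p_1,p_2,I) = 2·I/(2·p_1 + 5·p_2), q_2* = 5·I/(2·p_1 + 5·p_2).
Here 2·3.62 + 5·12 = 67.24, giving q_1* = 1.4872 and q_2* = 3.718.

q_1* = 1.4872, q_2* = 3.718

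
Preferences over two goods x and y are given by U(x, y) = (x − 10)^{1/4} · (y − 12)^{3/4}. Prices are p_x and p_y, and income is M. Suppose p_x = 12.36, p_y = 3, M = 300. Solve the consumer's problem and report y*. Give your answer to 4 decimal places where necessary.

y* = 47.1

MRS = (1/3)·(y−12)/(x−10). Tangency with p_x/p_y gives y−12 = 3·(p_x/p_y)·(x−10).
After buying the subsistence bundle (10, 12), a share 0.25 of the remaining income goes to x: x* = 10 + 0.25·(M − 10p_x − 12p_y)/p_x.
Discretionary income = 300 − 10·12.36 − 12·3 = 140.4; y* = 12 + 0.75·140.4/3 = 47.1.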